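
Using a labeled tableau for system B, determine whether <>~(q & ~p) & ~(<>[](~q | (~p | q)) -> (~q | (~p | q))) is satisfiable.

Unsatisfiable

1. <>~(q & ~p) & ~(<>[](~q | (~p | q)) -> (~q | (~p | q))), w0
2. <>~(q & ~p), w0
3. ~(<>[](~q | (~p | q)) -> (~q | (~p | q))), w0
4. <>[](~q | (~p | q)), w0
5. ~(~q | (~p | q)), w0
6. q, w0
7. ~(~p | q), w0
8. p, w0
9. ~q, w0
Accessibility: w0Rw0
Branch closes: q and ~q both at w0.
Every branch closes; the branch above is one of them.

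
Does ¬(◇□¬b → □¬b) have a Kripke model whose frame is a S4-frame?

1. ¬(◇□¬b → □¬b), 0
2. ◇□¬b, 0   [¬→-rule on 1]
3. ¬□¬b, 0   [¬→-rule on 1]
4. □¬b, 1   [◇-rule on 2: fresh world 1, 0R1]
5. ¬b, 1   [□-rule on 4 via 1R1]
6. b, 2   [¬□-rule on 3: fresh world 2, 0R2]
Accessibility: 0R0, 0R1, 0R2, 1R1, 2R2

Satisfiable (open branch found)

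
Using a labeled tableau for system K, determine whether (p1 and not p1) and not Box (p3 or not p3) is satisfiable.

1. (p1 and not p1) and not Box (p3 or not p3), w0
2. p1 and not p1, w0
3. not Box (p3 or not p3), w0
4. p1, w0
5. not p1, w0
Branch closes: p1 and not p1 both at w0.
(One branch shown.) All branches close.

Unsatisfiable (every branch closes)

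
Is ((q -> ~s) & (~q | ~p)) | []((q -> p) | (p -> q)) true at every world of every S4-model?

Yes, valid

Tableau for the negation ~(((q -> ~s) & (~q | ~p)) | []((q -> p) | (p -> q))):
1. ~(((q -> ~s) & (~q | ~p)) | []((q -> p) | (p -> q))), u
2. ~((q -> ~s) & (~q | ~p)), u
3. ~[]((q -> p) | (p -> q)), u
4. ~(~q | ~p), u
5. q, u
6. p, u
7. ~((q -> p) | (p -> q)), v
8. ~(q -> p), v
9. ~(p -> q), v
10. q, v
11. ~p, v
12. p, v
13. ~q, v
Accessibility: uRu, uRv, vRv
Branch closes: p and ~p both at v.
Every branch of the negation's tableau closes; the branch above is one of them.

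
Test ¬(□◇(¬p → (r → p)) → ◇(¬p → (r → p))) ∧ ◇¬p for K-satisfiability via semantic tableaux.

1. ¬(□◇(¬p → (r → p)) → ◇(¬p → (r → p))) ∧ ◇¬p, u
2. ¬(□◇(¬p → (r → p)) → ◇(¬p → (r → p))), u
3. ◇¬p, u
4. □◇(¬p → (r → p)), u
5. ¬◇(¬p → (r → p)), u
6. ¬p, v
7. ◇(¬p → (r → p)), v
8. ¬(¬p → (r → p)), v
9. ¬(r → p), v
10. r, v
11. ¬p → (r → p), w
12. r → p, w
13. p, w
Accessibility: uRv, vRw

Satisfiable (open branch found)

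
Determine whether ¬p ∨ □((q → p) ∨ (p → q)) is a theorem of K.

Tableau for the negation ¬(¬p ∨ □((q → p) ∨ (p → q))):
1. ¬(¬p ∨ □((q → p) ∨ (p → q))), 0
2. p, 0   [¬∨-rule on 1]
3. ¬□((q → p) ∨ (p → q)), 0   [¬∨-rule on 1]
4. ¬((q → p) ∨ (p → q)), 1   [¬□-rule on 3: fresh world 1, 0R1]
5. ¬(q → p), 1   [¬∨-rule on 4]
6. ¬(p → q), 1   [¬∨-rule on 4]
7. q, 1   [¬→-rule on 5]
8. ¬p, 1   [¬→-rule on 5]
9. p, 1   [¬→-rule on 6]
10. ¬q, 1   [¬→-rule on 6]
Accessibility: 0R1
Branch closes: p and ¬p both at 1.
Every branch of the negation's tableau closes; the branch above is one of them.

Valid in K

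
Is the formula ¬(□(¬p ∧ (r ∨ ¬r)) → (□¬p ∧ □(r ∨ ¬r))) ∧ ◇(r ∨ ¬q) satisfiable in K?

Unsatisfiable

1. ¬(□(¬p ∧ (r ∨ ¬r)) → (□¬p ∧ □(r ∨ ¬r))) ∧ ◇(r ∨ ¬q), w0
2. ¬(□(¬p ∧ (r ∨ ¬r)) → (□¬p ∧ □(r ∨ ¬r))), w0
3. ◇(r ∨ ¬q), w0
4. □(¬p ∧ (r ∨ ¬r)), w0
5. ¬(□¬p ∧ □(r ∨ ¬r)), w0
6. ¬□¬p, w0
7. r ∨ ¬q, w1
8. ¬p ∧ (r ∨ ¬r), w1
9. ¬p, w1
10. r ∨ ¬r, w1
11. ¬q, w1
12. ¬r, w1
13. p, w2
14. ¬p ∧ (r ∨ ¬r), w2
15. ¬p, w2
16. r ∨ ¬r, w2
Accessibility: w0Rw1, w0Rw2
Branch closes: p and ¬p both at w2.
Every branch closes; the branch above is one of them.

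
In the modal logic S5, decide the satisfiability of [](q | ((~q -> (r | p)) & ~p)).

Satisfiable (open branch found)

1. [](q | ((~q -> (r | p)) & ~p)), 0
2. q | ((~q -> (r | p)) & ~p), 0
3. (~q -> (r | p)) & ~p, 0
4. ~q -> (r | p), 0
5. ~p, 0
6. r | p, 0
7. r, 0
Accessibility: 0R0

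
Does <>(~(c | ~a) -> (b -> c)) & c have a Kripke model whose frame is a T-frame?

Satisfiable

1. <>(~(c | ~a) -> (b -> c)) & c, 0
2. <>(~(c | ~a) -> (b -> c)), 0
3. c, 0
4. ~(c | ~a) -> (b -> c), 1
5. b -> c, 1
6. c, 1
Accessibility: 0R0, 0R1, 1R1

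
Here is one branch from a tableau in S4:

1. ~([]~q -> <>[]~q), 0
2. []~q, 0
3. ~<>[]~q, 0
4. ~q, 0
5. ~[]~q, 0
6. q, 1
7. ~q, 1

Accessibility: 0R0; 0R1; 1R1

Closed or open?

Yes, closed

Both q and ~q appear at 1.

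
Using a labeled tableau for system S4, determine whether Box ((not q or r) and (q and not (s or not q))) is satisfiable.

Satisfiable (open branch found)

1. Box ((not q or r) and (q and not (s or not q))), u
2. (not q or r) and (q and not (s or not q)), u   [Box-rule on 1 via uRu]
3. not q or r, u   [and-rule on 2]
4. q and not (s or not q), u   [and-rule on 2]
5. q, u   [and-rule on 4]
6. not (s or not q), u   [and-rule on 4]
7. not s, u   [neg-or-rule on 6]
8. r, u   [or-rule on 3 (branches; this branch)]
Accessibility: uRu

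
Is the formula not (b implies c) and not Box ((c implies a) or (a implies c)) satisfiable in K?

1. not (b implies c) and not Box ((c implies a) or (a implies c)), w0
2. not (b implies c), w0   [and-rule on 1]
3. not Box ((c implies a) or (a implies c)), w0   [and-rule on 1]
4. b, w0   [neg-implies-rule on 2]
5. not c, w0   [neg-implies-rule on 2]
6. not ((c implies a) or (a implies c)), w1   [neg-Box-rule on 3: fresh world w1, w0Rw1]
7. not (c implies a), w1   [neg-or-rule on 6]
8. not (a implies c), w1   [neg-or-rule on 6]
9. c, w1   [neg-implies-rule on 7]
10. not a, w1   [neg-implies-rule on 7]
11. a, w1   [neg-implies-rule on 8]
12. not c, w1   [neg-implies-rule on 8]
Accessibility: w0Rw1
Branch closes: a and not a both at w1.
All branches of the tableau close; one closing branch shown above.

Unsatisfiable (every branch closes)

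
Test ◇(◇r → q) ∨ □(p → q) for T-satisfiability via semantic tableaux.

1. ◇(◇r → q) ∨ □(p → q), w0
2. □(p → q), w0
3. p → q, w0
4. q, w0
Accessibility: w0Rw0

Yes, satisfiable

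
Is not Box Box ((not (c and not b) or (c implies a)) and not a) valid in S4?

Tableau for the negation Box Box ((not (c and not b) or (c implies a)) and not a):
1. Box Box ((not (c and not b) or (c implies a)) and not a), u
2. Box ((not (c and not b) or (c implies a)) and not a), u
3. (not (c and not b) or (c implies a)) and not a, u
4. not (c and not b) or (c implies a), u
5. not a, u
6. c implies a, u
7. not c, u
Accessibility: uRu
The negation has an open branch (countermodel exists).

Invalid (countermodel exists)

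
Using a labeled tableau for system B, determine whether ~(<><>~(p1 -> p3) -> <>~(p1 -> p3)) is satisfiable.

Satisfiable (open branch found)

1. ~(<><>~(p1 -> p3) -> <>~(p1 -> p3)), 0
2. <><>~(p1 -> p3), 0   [~->-rule on 1]
3. ~<>~(p1 -> p3), 0   [~->-rule on 1]
4. p1 -> p3, 0   [~<>-rule on 3 via 0R0]
5. p3, 0   [->-rule on 4 (branches; this branch)]
6. <>~(p1 -> p3), 1   [<>-rule on 2: fresh world 1, 0R1]
7. p1 -> p3, 1   [~<>-rule on 3 via 0R1]
8. p3, 1   [->-rule on 7 (branches; this branch)]
9. ~(p1 -> p3), 2   [<>-rule on 6: fresh world 2, 1R2]
10. p1, 2   [~->-rule on 9]
11. ~p3, 2   [~->-rule on 9]
Accessibility: 0R0, 0R1, 1R0, 1R1, 1R2, 2R1, 2R2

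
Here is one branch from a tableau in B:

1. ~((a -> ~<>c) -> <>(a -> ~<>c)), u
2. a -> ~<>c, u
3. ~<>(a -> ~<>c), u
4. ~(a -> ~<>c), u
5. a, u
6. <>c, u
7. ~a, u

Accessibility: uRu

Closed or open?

Both a and ~a appear at u.

Yes, closed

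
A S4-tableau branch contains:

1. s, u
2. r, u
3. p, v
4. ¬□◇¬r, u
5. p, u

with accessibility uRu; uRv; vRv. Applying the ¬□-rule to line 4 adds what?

a fresh world w with uRw, and ¬◇¬r at w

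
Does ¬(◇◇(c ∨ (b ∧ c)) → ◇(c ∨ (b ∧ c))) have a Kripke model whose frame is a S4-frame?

1. ¬(◇◇(c ∨ (b ∧ c)) → ◇(c ∨ (b ∧ c))), u
2. ◇◇(c ∨ (b ∧ c)), u
3. ¬◇(c ∨ (b ∧ c)), u
4. ¬(c ∨ (b ∧ c)), u
5. ¬c, u
6. ¬(b ∧ c), u
7. ◇(c ∨ (b ∧ c)), v
8. ¬(c ∨ (b ∧ c)), v
9. ¬c, v
10. ¬(b ∧ c), v
11. c ∨ (b ∧ c), w
12. ¬(c ∨ (b ∧ c)), w
13. ¬c, w
14. ¬(b ∧ c), w
15. b ∧ c, w
16. b, w
17. c, w
Accessibility: uRu, uRv, uRw, vRv, vRw, wRw
Branch closes: c and ¬c both at w.
Every branch closes; the branch above is one of them.

No, unsatisfiable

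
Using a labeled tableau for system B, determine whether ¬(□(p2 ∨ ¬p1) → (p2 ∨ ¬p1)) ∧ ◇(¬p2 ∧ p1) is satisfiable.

1. ¬(□(p2 ∨ ¬p1) → (p2 ∨ ¬p1)) ∧ ◇(¬p2 ∧ p1), w0
2. ¬(□(p2 ∨ ¬p1) → (p2 ∨ ¬p1)), w0
3. ◇(¬p2 ∧ p1), w0
4. □(p2 ∨ ¬p1), w0
5. ¬(p2 ∨ ¬p1), w0
6. ¬p2, w0
7. p1, w0
8. p2 ∨ ¬p1, w0
9. ¬p1, w0
Accessibility: w0Rw0
Branch closes: p1 and ¬p1 both at w0.
Every branch closes; the branch above is one of them.

Unsatisfiable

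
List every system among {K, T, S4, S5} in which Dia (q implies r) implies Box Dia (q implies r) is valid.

S5

S5-tableau for the negation not (Dia (q implies r) implies Box Dia (q implies r)):
1. not (Dia (q implies r) implies Box Dia (q implies r)), w0
2. Dia (q implies r), w0
3. not Box Dia (q implies r), w0
4. q implies r, w1
5. r, w1
6. not Dia (q implies r), w2
7. not (q implies r), w0
8. q, w0
9. not r, w0
10. not (q implies r), w1
11. q, w1
12. not r, w1
Accessibility: w0Rw0, w0Rw1, w0Rw2, w1Rw0, w1Rw1, w1Rw2, w2Rw0, w2Rw1, w2Rw2
Branch closes: r and not r both at w1.
Every branch closes (one shown): valid in S5.
S4-tableau for the negation not (Dia (q implies r) implies Box Dia (q implies r)):
1. not (Dia (q implies r) implies Box Dia (q implies r)), w0
2. Dia (q implies r), w0
3. not Box Dia (q implies r), w0
4. q implies r, w1
5. r, w1
6. not Dia (q implies r), w2
7. not (q implies r), w2
8. q, w2
9. not r, w2
Accessibility: w0Rw0, w0Rw1, w0Rw2, w1Rw1, w2Rw2
Complete open branch: countermodel on an S4-frame, so not valid in S4, nor in K, T (the same frame is also a K-frame and a T-frame).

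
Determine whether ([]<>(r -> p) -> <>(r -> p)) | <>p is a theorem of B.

Tableau for the negation ~(([]<>(r -> p) -> <>(r -> p)) | <>p):
1. ~(([]<>(r -> p) -> <>(r -> p)) | <>p), u
2. ~([]<>(r -> p) -> <>(r -> p)), u   [~|-rule on 1]
3. ~<>p, u   [~|-rule on 1]
4. []<>(r -> p), u   [~->-rule on 2]
5. ~<>(r -> p), u   [~->-rule on 2]
6. ~p, u   [~<>-rule on 3 via uRu]
7. <>(r -> p), u   [[]-rule on 4 via uRu]
8. ~(r -> p), u   [~<>-rule on 5 via uRu]
9. r, u   [~->-rule on 8]
10. r -> p, v   [<>-rule on 7: fresh world v, uRv]
11. ~p, v   [~<>-rule on 3 via uRv]
12. <>(r -> p), v   [[]-rule on 4 via uRv]
13. ~(r -> p), v   [~<>-rule on 5 via uRv]
14. r, v   [~->-rule on 13]
15. p, v   [->-rule on 10 (branches; this branch)]
Accessibility: uRu, uRv, vRu, vRv
Branch closes: p and ~p both at v.
Every branch of the negation's tableau closes; the branch above is one of them.

Yes, valid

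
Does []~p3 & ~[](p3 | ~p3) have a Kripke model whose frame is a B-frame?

1. []~p3 & ~[](p3 | ~p3), u
2. []~p3, u
3. ~[](p3 | ~p3), u
4. ~p3, u
5. ~(p3 | ~p3), v
6. ~p3, v
7. p3, v
Accessibility: uRu, uRv, vRu, vRv
Branch closes: p3 and ~p3 both at v.
(One branch shown.) All branches close.

Unsatisfiable (every branch closes)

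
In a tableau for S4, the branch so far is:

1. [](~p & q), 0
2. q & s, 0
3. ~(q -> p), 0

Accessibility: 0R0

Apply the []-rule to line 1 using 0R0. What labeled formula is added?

~p & q, 0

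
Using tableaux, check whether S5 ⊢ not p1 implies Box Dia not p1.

Valid

Tableau for the negation not (not p1 implies Box Dia not p1):
1. not (not p1 implies Box Dia not p1), w0
2. not p1, w0
3. not Box Dia not p1, w0
4. not Dia not p1, w1
5. p1, w0
Accessibility: w0Rw0, w0Rw1, w1Rw0, w1Rw1
Branch closes: p1 and not p1 both at w0.
All branches of the negation close; one closing branch shown above.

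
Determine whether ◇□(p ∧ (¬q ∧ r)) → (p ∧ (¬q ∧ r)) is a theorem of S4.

Not valid

Tableau for the negation ¬(◇□(p ∧ (¬q ∧ r)) → (p ∧ (¬q ∧ r))):
1. ¬(◇□(p ∧ (¬q ∧ r)) → (p ∧ (¬q ∧ r))), 0
2. ◇□(p ∧ (¬q ∧ r)), 0   [¬→-rule on 1]
3. ¬(p ∧ (¬q ∧ r)), 0   [¬→-rule on 1]
4. ¬(¬q ∧ r), 0   [¬∧-rule on 3 (branches; this branch)]
5. ¬r, 0   [¬∧-rule on 4 (branches; this branch)]
6. □(p ∧ (¬q ∧ r)), 1   [◇-rule on 2: fresh world 1, 0R1]
7. p ∧ (¬q ∧ r), 1   [□-rule on 6 via 1R1]
8. p, 1   [∧-rule on 7]
9. ¬q ∧ r, 1   [∧-rule on 7]
10. ¬q, 1   [∧-rule on 9]
11. r, 1   [∧-rule on 9]
Accessibility: 0R0, 0R1, 1R1
The negation has an open branch (countermodel exists).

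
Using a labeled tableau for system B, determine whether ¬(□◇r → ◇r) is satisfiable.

No, unsatisfiable

1. ¬(□◇r → ◇r), 0
2. □◇r, 0
3. ¬◇r, 0
4. ◇r, 0
5. ¬r, 0
6. r, 1
7. ◇r, 1
8. ¬r, 1
Accessibility: 0R0, 0R1, 1R0, 1R1
Branch closes: r and ¬r both at 1.
(One branch shown.) All branches close.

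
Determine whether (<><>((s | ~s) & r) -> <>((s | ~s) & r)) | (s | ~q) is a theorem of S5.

Yes, valid

Tableau for the negation ~((<><>((s | ~s) & r) -> <>((s | ~s) & r)) | (s | ~q)):
1. ~((<><>((s | ~s) & r) -> <>((s | ~s) & r)) | (s | ~q)), u
2. ~(<><>((s | ~s) & r) -> <>((s | ~s) & r)), u
3. ~(s | ~q), u
4. <><>((s | ~s) & r), u
5. ~<>((s | ~s) & r), u
6. ~s, u
7. q, u
8. ~((s | ~s) & r), u
9. ~r, u
10. <>((s | ~s) & r), v
11. ~((s | ~s) & r), v
12. ~r, v
13. (s | ~s) & r, w
14. s | ~s, w
15. r, w
16. ~((s | ~s) & r), w
17. ~s, w
18. ~(s | ~s), w
19. s, w
Accessibility: uRu, uRv, uRw, vRu, vRv, vRw, wRu, wRv, wRw
Branch closes: s and ~s both at w.
All branches of the negation close; one closing branch shown above.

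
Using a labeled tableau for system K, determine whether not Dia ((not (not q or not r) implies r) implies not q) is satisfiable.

Satisfiable (open branch found)

1. not Dia ((not (not q or not r) implies r) implies not q), w0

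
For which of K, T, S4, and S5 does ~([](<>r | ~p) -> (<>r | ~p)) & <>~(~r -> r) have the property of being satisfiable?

K

K-tableau for the formula:
1. ~([](<>r | ~p) -> (<>r | ~p)) & <>~(~r -> r), 0
2. ~([](<>r | ~p) -> (<>r | ~p)), 0
3. <>~(~r -> r), 0
4. [](<>r | ~p), 0
5. ~(<>r | ~p), 0
6. ~<>r, 0
7. p, 0
8. ~(~r -> r), 1
9. ~r, 1
10. <>r | ~p, 1
11. ~p, 1
Accessibility: 0R1
Complete open branch: satisfiable in K.
T-tableau for the formula:
1. ~([](<>r | ~p) -> (<>r | ~p)) & <>~(~r -> r), 0
2. ~([](<>r | ~p) -> (<>r | ~p)), 0
3. <>~(~r -> r), 0
4. [](<>r | ~p), 0
5. ~(<>r | ~p), 0
6. ~<>r, 0
7. p, 0
8. <>r | ~p, 0
9. ~r, 0
10. <>r, 0
11. ~(~r -> r), 1
12. ~r, 1
13. <>r | ~p, 1
14. ~p, 1
15. r, 2
16. <>r | ~p, 2
17. ~r, 2
Accessibility: 0R0, 0R1, 0R2, 1R1, 2R2
Branch closes: r and ~r both at 2.
Every branch closes (one shown): unsatisfiable in T, hence also in S4, S5 (every S4/S5-frame is a T-frame).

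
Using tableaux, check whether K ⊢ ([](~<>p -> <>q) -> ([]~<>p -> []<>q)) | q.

Valid

Tableau for the negation ~(([](~<>p -> <>q) -> ([]~<>p -> []<>q)) | q):
1. ~(([](~<>p -> <>q) -> ([]~<>p -> []<>q)) | q), 0
2. ~([](~<>p -> <>q) -> ([]~<>p -> []<>q)), 0   [~|-rule on 1]
3. ~q, 0   [~|-rule on 1]
4. [](~<>p -> <>q), 0   [~->-rule on 2]
5. ~([]~<>p -> []<>q), 0   [~->-rule on 2]
6. []~<>p, 0   [~->-rule on 5]
7. ~[]<>q, 0   [~->-rule on 5]
8. ~<>q, 1   [~[]-rule on 7: fresh world 1, 0R1]
9. ~<>p -> <>q, 1   [[]-rule on 4 via 0R1]
10. ~<>p, 1   [[]-rule on 6 via 0R1]
11. <>p, 1   [->-rule on 9 (branches; this branch)]
12. p, 2   [<>-rule on 11: fresh world 2, 1R2]
13. ~q, 2   [~<>-rule on 8 via 1R2]
14. ~p, 2   [~<>-rule on 10 via 1R2]
Accessibility: 0R1, 1R2
Branch closes: p and ~p both at 2.
All branches of the negation close; one closing branch shown above.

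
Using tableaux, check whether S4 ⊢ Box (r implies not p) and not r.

Not valid

Tableau for the negation not (Box (r implies not p) and not r):
1. not (Box (r implies not p) and not r), u
2. r, u
Accessibility: uRu
The negation has an open branch (countermodel exists).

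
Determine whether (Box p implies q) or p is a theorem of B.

Yes, valid

Tableau for the negation not ((Box p implies q) or p):
1. not ((Box p implies q) or p), 0
2. not (Box p implies q), 0
3. not p, 0
4. Box p, 0
5. not q, 0
6. p, 0
Accessibility: 0R0
Branch closes: p and not p both at 0.
All branches of the negation close; one closing branch shown above.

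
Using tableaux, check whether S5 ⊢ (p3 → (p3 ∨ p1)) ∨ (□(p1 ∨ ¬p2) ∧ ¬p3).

Valid

Tableau for the negation ¬((p3 → (p3 ∨ p1)) ∨ (□(p1 ∨ ¬p2) ∧ ¬p3)):
1. ¬((p3 → (p3 ∨ p1)) ∨ (□(p1 ∨ ¬p2) ∧ ¬p3)), w0
2. ¬(p3 → (p3 ∨ p1)), w0
3. ¬(□(p1 ∨ ¬p2) ∧ ¬p3), w0
4. p3, w0
5. ¬(p3 ∨ p1), w0
6. ¬p3, w0
7. ¬p1, w0
Accessibility: w0Rw0
Branch closes: p3 and ¬p3 both at w0.
Every branch of the negation's tableau closes; the branch above is one of them.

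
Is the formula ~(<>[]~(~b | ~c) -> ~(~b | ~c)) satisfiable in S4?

1. ~(<>[]~(~b | ~c) -> ~(~b | ~c)), u
2. <>[]~(~b | ~c), u   [~->-rule on 1]
3. ~b | ~c, u   [~->-rule on 1]
4. ~c, u   [|-rule on 3 (branches; this branch)]
5. []~(~b | ~c), v   [<>-rule on 2: fresh world v, uRv]
6. ~(~b | ~c), v   [[]-rule on 5 via vRv]
7. b, v   [~|-rule on 6]
8. c, v   [~|-rule on 6]
Accessibility: uRu, uRv, vRv

Satisfiable (open branch found)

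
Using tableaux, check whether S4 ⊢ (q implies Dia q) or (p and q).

Tableau for the negation not ((q implies Dia q) or (p and q)):
1. not ((q implies Dia q) or (p and q)), u
2. not (q implies Dia q), u   [neg-or-rule on 1]
3. not (p and q), u   [neg-or-rule on 1]
4. q, u   [neg-implies-rule on 2]
5. not Dia q, u   [neg-implies-rule on 2]
6. not q, u   [neg-Dia-rule on 5 via uRu]
Accessibility: uRu
Branch closes: q and not q both at u.
Every branch of the negation's tableau closes; the branch above is one of them.

Yes, valid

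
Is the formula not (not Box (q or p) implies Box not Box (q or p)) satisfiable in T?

Satisfiable (open branch found)

1. not (not Box (q or p) implies Box not Box (q or p)), u
2. not Box (q or p), u
3. not Box not Box (q or p), u
4. not (q or p), v
5. not q, v
6. not p, v
7. Box (q or p), w
8. q or p, w
9. p, w
Accessibility: uRu, uRv, uRw, vRv, wRw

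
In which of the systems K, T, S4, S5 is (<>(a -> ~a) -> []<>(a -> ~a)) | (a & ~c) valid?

S4-tableau for the negation ~((<>(a -> ~a) -> []<>(a -> ~a)) | (a & ~c)):
1. ~((<>(a -> ~a) -> []<>(a -> ~a)) | (a & ~c)), 0
2. ~(<>(a -> ~a) -> []<>(a -> ~a)), 0
3. ~(a & ~c), 0
4. <>(a -> ~a), 0
5. ~[]<>(a -> ~a), 0
6. c, 0
7. a -> ~a, 1
8. ~a, 1
9. ~<>(a -> ~a), 2
10. ~(a -> ~a), 2
11. a, 2
Accessibility: 0R0, 0R1, 0R2, 1R1, 2R2
Complete open branch: countermodel on an S4-frame, so not valid in S4, nor in K, T (the same frame is also a K-frame and a T-frame).
S5-tableau for the negation ~((<>(a -> ~a) -> []<>(a -> ~a)) | (a & ~c)):
1. ~((<>(a -> ~a) -> []<>(a -> ~a)) | (a & ~c)), 0
2. ~(<>(a -> ~a) -> []<>(a -> ~a)), 0
3. ~(a & ~c), 0
4. <>(a -> ~a), 0
5. ~[]<>(a -> ~a), 0
6. c, 0
7. a -> ~a, 1
8. ~a, 1
9. ~<>(a -> ~a), 2
10. ~(a -> ~a), 0
11. a, 0
12. ~(a -> ~a), 1
13. a, 1
Accessibility: 0R0, 0R1, 0R2, 1R0, 1R1, 1R2, 2R0, 2R1, 2R2
Branch closes: a and ~a both at 1.
Every branch closes (one shown): valid in S5.

S5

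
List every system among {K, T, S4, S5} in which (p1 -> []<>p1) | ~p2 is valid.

S5-tableau for the negation ~((p1 -> []<>p1) | ~p2):
1. ~((p1 -> []<>p1) | ~p2), u
2. ~(p1 -> []<>p1), u   [~|-rule on 1]
3. p2, u   [~|-rule on 1]
4. p1, u   [~->-rule on 2]
5. ~[]<>p1, u   [~->-rule on 2]
6. ~<>p1, v   [~[]-rule on 5: fresh world v, uRv]
7. ~p1, u   [~<>-rule on 6 via vRu]
Accessibility: uRu, uRv, vRu, vRv
Branch closes: p1 and ~p1 both at u.
Every branch closes (one shown): valid in S5.
S4-tableau for the negation ~((p1 -> []<>p1) | ~p2):
1. ~((p1 -> []<>p1) | ~p2), u
2. ~(p1 -> []<>p1), u   [~|-rule on 1]
3. p2, u   [~|-rule on 1]
4. p1, u   [~->-rule on 2]
5. ~[]<>p1, u   [~->-rule on 2]
6. ~<>p1, v   [~[]-rule on 5: fresh world v, uRv]
7. ~p1, v   [~<>-rule on 6 via vRv]
Accessibility: uRu, uRv, vRv
Complete open branch: countermodel on an S4-frame, so not valid in S4, nor in K, T (the same frame is also a K-frame and a T-frame).

S5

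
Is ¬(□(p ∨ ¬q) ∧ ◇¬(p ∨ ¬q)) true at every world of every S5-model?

Tableau for the negation □(p ∨ ¬q) ∧ ◇¬(p ∨ ¬q):
1. □(p ∨ ¬q) ∧ ◇¬(p ∨ ¬q), 0
2. □(p ∨ ¬q), 0   [∧-rule on 1]
3. ◇¬(p ∨ ¬q), 0   [∧-rule on 1]
4. p ∨ ¬q, 0   [□-rule on 2 via 0R0]
5. ¬q, 0   [∨-rule on 4 (branches; this branch)]
6. ¬(p ∨ ¬q), 1   [◇-rule on 3: fresh world 1, 0R1]
7. ¬p, 1   [¬∨-rule on 6]
8. q, 1   [¬∨-rule on 6]
9. p ∨ ¬q, 1   [□-rule on 2 via 0R1]
10. ¬q, 1   [∨-rule on 9 (branches; this branch)]
Accessibility: 0R0, 0R1, 1R0, 1R1
Branch closes: q and ¬q both at 1.
All branches of the negation close; one closing branch shown above.

Valid in S5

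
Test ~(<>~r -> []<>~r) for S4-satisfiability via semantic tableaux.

1. ~(<>~r -> []<>~r), 0
2. <>~r, 0
3. ~[]<>~r, 0
4. ~r, 1
5. ~<>~r, 2
6. r, 2
Accessibility: 0R0, 0R1, 0R2, 1R1, 2R2

Yes, satisfiable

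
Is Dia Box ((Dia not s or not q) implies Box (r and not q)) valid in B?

Tableau for the negation not Dia Box ((Dia not s or not q) implies Box (r and not q)):
1. not Dia Box ((Dia not s or not q) implies Box (r and not q)), 0
2. not Box ((Dia not s or not q) implies Box (r and not q)), 0
3. not ((Dia not s or not q) implies Box (r and not q)), 1
4. Dia not s or not q, 1
5. not Box (r and not q), 1
6. not Box ((Dia not s or not q) implies Box (r and not q)), 1
7. not q, 1
8. not (r and not q), 2
9. q, 2
10. not ((Dia not s or not q) implies Box (r and not q)), 3
11. Dia not s or not q, 3
12. not Box (r and not q), 3
13. not q, 3
14. not (r and not q), 4
15. q, 4
Accessibility: 0R0, 0R1, 1R0, 1R1, 1R2, 1R3, 2R1, 2R2, 3R1, 3R3, 3R4, 4R3, 4R4
The negation has an open branch (countermodel exists).

Invalid (countermodel exists)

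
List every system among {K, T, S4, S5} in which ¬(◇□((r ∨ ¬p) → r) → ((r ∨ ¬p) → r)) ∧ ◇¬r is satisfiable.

K, T, S4

S5-tableau for the formula:
1. ¬(◇□((r ∨ ¬p) → r) → ((r ∨ ¬p) → r)) ∧ ◇¬r, u
2. ¬(◇□((r ∨ ¬p) → r) → ((r ∨ ¬p) → r)), u
3. ◇¬r, u
4. ◇□((r ∨ ¬p) → r), u
5. ¬((r ∨ ¬p) → r), u
6. r ∨ ¬p, u
7. ¬r, u
8. ¬p, u
9. ¬r, v
10. □((r ∨ ¬p) → r), w
11. (r ∨ ¬p) → r, u
12. (r ∨ ¬p) → r, v
13. (r ∨ ¬p) → r, w
14. ¬(r ∨ ¬p), u
15. p, u
Accessibility: uRu, uRv, uRw, vRu, vRv, vRw, wRu, wRv, wRw
Branch closes: p and ¬p both at u.
Every branch closes (one shown): unsatisfiable in S5.
S4-tableau for the formula:
1. ¬(◇□((r ∨ ¬p) → r) → ((r ∨ ¬p) → r)) ∧ ◇¬r, u
2. ¬(◇□((r ∨ ¬p) → r) → ((r ∨ ¬p) → r)), u
3. ◇¬r, u
4. ◇□((r ∨ ¬p) → r), u
5. ¬((r ∨ ¬p) → r), u
6. r ∨ ¬p, u
7. ¬r, u
8. ¬p, u
9. ¬r, v
10. □((r ∨ ¬p) → r), w
11. (r ∨ ¬p) → r, w
12. r, w
Accessibility: uRu, uRv, uRw, vRv, wRw
Complete open branch: satisfiable in S4, hence also in K, T (this S4-model is also a K-model and a T-model).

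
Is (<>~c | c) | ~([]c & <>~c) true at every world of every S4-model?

Tableau for the negation ~((<>~c | c) | ~([]c & <>~c)):
1. ~((<>~c | c) | ~([]c & <>~c)), w0
2. ~(<>~c | c), w0   [~|-rule on 1]
3. []c & <>~c, w0   [~|-rule on 1]
4. ~<>~c, w0   [~|-rule on 2]
5. ~c, w0   [~|-rule on 2]
6. []c, w0   [&-rule on 3]
7. <>~c, w0   [&-rule on 3]
8. c, w0   [~<>-rule on 4 via w0Rw0]
Accessibility: w0Rw0
Branch closes: c and ~c both at w0.
All branches of the negation close; one closing branch shown above.

Valid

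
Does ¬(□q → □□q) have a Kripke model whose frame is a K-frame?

1. ¬(□q → □□q), w0
2. □q, w0
3. ¬□□q, w0
4. ¬□q, w1
5. q, w1
6. ¬q, w2
Accessibility: w0Rw1, w1Rw2

Satisfiable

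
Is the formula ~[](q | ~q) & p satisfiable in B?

No, unsatisfiable

1. ~[](q | ~q) & p, w0
2. ~[](q | ~q), w0   [&-rule on 1]
3. p, w0   [&-rule on 1]
4. ~(q | ~q), w1   [~[]-rule on 2: fresh world w1, w0Rw1]
5. ~q, w1   [~|-rule on 4]
6. q, w1   [~|-rule on 4]
Accessibility: w0Rw0, w0Rw1, w1Rw0, w1Rw1
Branch closes: q and ~q both at w1.
All branches of the tableau close; one closing branch shown above.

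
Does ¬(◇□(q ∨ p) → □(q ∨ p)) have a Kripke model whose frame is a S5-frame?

Unsatisfiable (every branch closes)

1. ¬(◇□(q ∨ p) → □(q ∨ p)), u
2. ◇□(q ∨ p), u   [¬→-rule on 1]
3. ¬□(q ∨ p), u   [¬→-rule on 1]
4. □(q ∨ p), v   [◇-rule on 2: fresh world v, uRv]
5. q ∨ p, u   [□-rule on 4 via vRu]
6. q ∨ p, v   [□-rule on 4 via vRv]
7. p, u   [∨-rule on 5 (branches; this branch)]
8. p, v   [∨-rule on 6 (branches; this branch)]
9. ¬(q ∨ p), w   [¬□-rule on 3: fresh world w, uRw]
10. ¬q, w   [¬∨-rule on 9]
11. ¬p, w   [¬∨-rule on 9]
12. q ∨ p, w   [□-rule on 4 via vRw]
13. p, w   [∨-rule on 12 (branches; this branch)]
Accessibility: uRu, uRv, uRw, vRu, vRv, vRw, wRu, wRv, wRw
Branch closes: p and ¬p both at w.
Every branch closes; the branch above is one of them.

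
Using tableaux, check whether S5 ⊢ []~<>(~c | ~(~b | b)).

Tableau for the negation ~[]~<>(~c | ~(~b | b)):
1. ~[]~<>(~c | ~(~b | b)), u
2. <>(~c | ~(~b | b)), v   [~[]-rule on 1: fresh world v, uRv]
3. ~c | ~(~b | b), w   [<>-rule on 2: fresh world w, vRw]
4. ~c, w   [|-rule on 3 (branches; this branch)]
Accessibility: uRu, uRv, uRw, vRu, vRv, vRw, wRu, wRv, wRw
The negation has an open branch (countermodel exists).

Invalid (countermodel exists)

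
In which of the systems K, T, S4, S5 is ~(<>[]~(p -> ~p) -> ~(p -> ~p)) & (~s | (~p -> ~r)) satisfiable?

S5-tableau for the formula:
1. ~(<>[]~(p -> ~p) -> ~(p -> ~p)) & (~s | (~p -> ~r)), 0
2. ~(<>[]~(p -> ~p) -> ~(p -> ~p)), 0
3. ~s | (~p -> ~r), 0
4. <>[]~(p -> ~p), 0
5. p -> ~p, 0
6. ~p -> ~r, 0
7. ~p, 0
8. ~r, 0
9. []~(p -> ~p), 1
10. ~(p -> ~p), 0
11. p, 0
Accessibility: 0R0, 0R1, 1R0, 1R1
Branch closes: p and ~p both at 0.
Every branch closes (one shown): unsatisfiable in S5.
S4-tableau for the formula:
1. ~(<>[]~(p -> ~p) -> ~(p -> ~p)) & (~s | (~p -> ~r)), 0
2. ~(<>[]~(p -> ~p) -> ~(p -> ~p)), 0
3. ~s | (~p -> ~r), 0
4. <>[]~(p -> ~p), 0
5. p -> ~p, 0
6. ~p -> ~r, 0
7. ~p, 0
8. ~r, 0
9. []~(p -> ~p), 1
10. ~(p -> ~p), 1
11. p, 1
Accessibility: 0R0, 0R1, 1R1
Complete open branch: satisfiable in S4, hence also in K, T (this S4-model is also a K-model and a T-model).

K, T, S4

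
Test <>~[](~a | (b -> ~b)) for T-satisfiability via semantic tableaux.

Satisfiable (open branch found)

1. <>~[](~a | (b -> ~b)), 0
2. ~[](~a | (b -> ~b)), 1
3. ~(~a | (b -> ~b)), 2
4. a, 2
5. ~(b -> ~b), 2
6. b, 2
Accessibility: 0R0, 0R1, 1R1, 1R2, 2R2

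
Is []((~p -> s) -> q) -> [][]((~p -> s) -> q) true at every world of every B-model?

Invalid (countermodel exists)

Tableau for the negation ~([]((~p -> s) -> q) -> [][]((~p -> s) -> q)):
1. ~([]((~p -> s) -> q) -> [][]((~p -> s) -> q)), w0
2. []((~p -> s) -> q), w0
3. ~[][]((~p -> s) -> q), w0
4. (~p -> s) -> q, w0
5. q, w0
6. ~[]((~p -> s) -> q), w1
7. (~p -> s) -> q, w1
8. q, w1
9. ~((~p -> s) -> q), w2
10. ~p -> s, w2
11. ~q, w2
12. s, w2
Accessibility: w0Rw0, w0Rw1, w1Rw0, w1Rw1, w1Rw2, w2Rw1, w2Rw2
The negation has an open branch (countermodel exists).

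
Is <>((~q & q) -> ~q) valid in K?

Invalid (countermodel exists)

Tableau for the negation ~<>((~q & q) -> ~q):
1. ~<>((~q & q) -> ~q), u
The negation has an open branch (countermodel exists).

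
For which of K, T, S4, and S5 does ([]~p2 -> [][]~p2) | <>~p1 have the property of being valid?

S4-tableau for the negation ~(([]~p2 -> [][]~p2) | <>~p1):
1. ~(([]~p2 -> [][]~p2) | <>~p1), u
2. ~([]~p2 -> [][]~p2), u
3. ~<>~p1, u
4. []~p2, u
5. ~[][]~p2, u
6. p1, u
7. ~p2, u
8. ~[]~p2, v
9. p1, v
10. ~p2, v
11. p2, w
12. p1, w
13. ~p2, w
Accessibility: uRu, uRv, uRw, vRv, vRw, wRw
Branch closes: p2 and ~p2 both at w.
Every branch closes (one shown): valid in S4, hence also in S5 (every theorem of S4 is a theorem of S5).
T-tableau for the negation ~(([]~p2 -> [][]~p2) | <>~p1):
1. ~(([]~p2 -> [][]~p2) | <>~p1), u
2. ~([]~p2 -> [][]~p2), u
3. ~<>~p1, u
4. []~p2, u
5. ~[][]~p2, u
6. p1, u
7. ~p2, u
8. ~[]~p2, v
9. p1, v
10. ~p2, v
11. p2, w
Accessibility: uRu, uRv, vRv, vRw, wRw
Complete open branch: countermodel on a T-frame, so not valid in T, nor in K (the same frame is also a K-frame).

S4, S5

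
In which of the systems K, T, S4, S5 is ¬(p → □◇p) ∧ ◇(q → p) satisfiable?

S4-tableau for the formula:
1. ¬(p → □◇p) ∧ ◇(q → p), u
2. ¬(p → □◇p), u
3. ◇(q → p), u
4. p, u
5. ¬□◇p, u
6. q → p, v
7. p, v
8. ¬◇p, w
9. ¬p, w
Accessibility: uRu, uRv, uRw, vRv, wRw
Complete open branch: satisfiable in S4, hence also in K, T (this S4-model is also a K-model and a T-model).
S5-tableau for the formula:
1. ¬(p → □◇p) ∧ ◇(q → p), u
2. ¬(p → □◇p), u
3. ◇(q → p), u
4. p, u
5. ¬□◇p, u
6. q → p, v
7. p, v
8. ¬◇p, w
9. ¬p, u
Accessibility: uRu, uRv, uRw, vRu, vRv, vRw, wRu, wRv, wRw
Branch closes: p and ¬p both at u.
Every branch closes (one shown): unsatisfiable in S5.

K, T, S4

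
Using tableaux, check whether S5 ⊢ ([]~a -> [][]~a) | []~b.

Valid

Tableau for the negation ~(([]~a -> [][]~a) | []~b):
1. ~(([]~a -> [][]~a) | []~b), 0
2. ~([]~a -> [][]~a), 0
3. ~[]~b, 0
4. []~a, 0
5. ~[][]~a, 0
6. ~a, 0
7. b, 1
8. ~a, 1
9. ~[]~a, 2
10. ~a, 2
11. a, 3
12. ~a, 3
Accessibility: 0R0, 0R1, 0R2, 0R3, 1R0, 1R1, 1R2, 1R3, 2R0, 2R1, 2R2, 2R3, 3R0, 3R1, 3R2, 3R3
Branch closes: a and ~a both at 3.
Every branch of the negation's tableau closes; the branch above is one of them.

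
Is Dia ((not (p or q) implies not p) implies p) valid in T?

Not valid

Tableau for the negation not Dia ((not (p or q) implies not p) implies p):
1. not Dia ((not (p or q) implies not p) implies p), 0
2. not ((not (p or q) implies not p) implies p), 0
3. not (p or q) implies not p, 0
4. not p, 0
Accessibility: 0R0
The negation has an open branch (countermodel exists).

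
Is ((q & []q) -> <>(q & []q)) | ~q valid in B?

Tableau for the negation ~(((q & []q) -> <>(q & []q)) | ~q):
1. ~(((q & []q) -> <>(q & []q)) | ~q), u
2. ~((q & []q) -> <>(q & []q)), u   [~|-rule on 1]
3. q, u   [~|-rule on 1]
4. q & []q, u   [~->-rule on 2]
5. ~<>(q & []q), u   [~->-rule on 2]
6. []q, u   [&-rule on 4]
7. ~(q & []q), u   [~<>-rule on 5 via uRu]
8. ~[]q, u   [~&-rule on 7 (branches; this branch)]
9. ~q, v   [~[]-rule on 8: fresh world v, uRv]
10. ~(q & []q), v   [~<>-rule on 5 via uRv]
11. q, v   [[]-rule on 6 via uRv]
Accessibility: uRu, uRv, vRu, vRv
Branch closes: q and ~q both at v.
Every branch of the negation's tableau closes; the branch above is one of them.

Valid in B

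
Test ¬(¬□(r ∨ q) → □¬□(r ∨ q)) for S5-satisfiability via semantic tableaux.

Unsatisfiable

1. ¬(¬□(r ∨ q) → □¬□(r ∨ q)), u
2. ¬□(r ∨ q), u
3. ¬□¬□(r ∨ q), u
4. ¬(r ∨ q), v
5. ¬r, v
6. ¬q, v
7. □(r ∨ q), w
8. r ∨ q, u
9. r ∨ q, v
10. r ∨ q, w
11. q, u
12. q, v
Accessibility: uRu, uRv, uRw, vRu, vRv, vRw, wRu, wRv, wRw
Branch closes: q and ¬q both at v.
Every branch closes; the branch above is one of them.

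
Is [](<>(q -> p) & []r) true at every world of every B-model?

Tableau for the negation ~[](<>(q -> p) & []r):
1. ~[](<>(q -> p) & []r), 0
2. ~(<>(q -> p) & []r), 1   [~[]-rule on 1: fresh world 1, 0R1]
3. ~[]r, 1   [~&-rule on 2 (branches; this branch)]
4. ~r, 2   [~[]-rule on 3: fresh world 2, 1R2]
Accessibility: 0R0, 0R1, 1R0, 1R1, 1R2, 2R1, 2R2
The negation has an open branch (countermodel exists).

Invalid (countermodel exists)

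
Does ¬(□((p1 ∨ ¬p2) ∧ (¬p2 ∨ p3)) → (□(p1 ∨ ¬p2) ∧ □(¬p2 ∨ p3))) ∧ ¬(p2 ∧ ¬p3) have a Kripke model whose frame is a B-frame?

Unsatisfiable (every branch closes)

1. ¬(□((p1 ∨ ¬p2) ∧ (¬p2 ∨ p3)) → (□(p1 ∨ ¬p2) ∧ □(¬p2 ∨ p3))) ∧ ¬(p2 ∧ ¬p3), u
2. ¬(□((p1 ∨ ¬p2) ∧ (¬p2 ∨ p3)) → (□(p1 ∨ ¬p2) ∧ □(¬p2 ∨ p3))), u
3. ¬(p2 ∧ ¬p3), u
4. □((p1 ∨ ¬p2) ∧ (¬p2 ∨ p3)), u
5. ¬(□(p1 ∨ ¬p2) ∧ □(¬p2 ∨ p3)), u
6. (p1 ∨ ¬p2) ∧ (¬p2 ∨ p3), u
7. p1 ∨ ¬p2, u
8. ¬p2 ∨ p3, u
9. p3, u
10. ¬□(¬p2 ∨ p3), u
11. ¬p2, u
12. ¬(¬p2 ∨ p3), v
13. p2, v
14. ¬p3, v
15. (p1 ∨ ¬p2) ∧ (¬p2 ∨ p3), v
16. p1 ∨ ¬p2, v
17. ¬p2 ∨ p3, v
18. p1, v
19. p3, v
Accessibility: uRu, uRv, vRu, vRv
Branch closes: p3 and ¬p3 both at v.
Every branch closes; the branch above is one of them.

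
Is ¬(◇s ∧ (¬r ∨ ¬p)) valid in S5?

Invalid (countermodel exists)

Tableau for the negation ◇s ∧ (¬r ∨ ¬p):
1. ◇s ∧ (¬r ∨ ¬p), 0
2. ◇s, 0
3. ¬r ∨ ¬p, 0
4. ¬p, 0
5. s, 1
Accessibility: 0R0, 0R1, 1R0, 1R1
The negation has an open branch (countermodel exists).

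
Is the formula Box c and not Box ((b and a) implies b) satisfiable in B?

No, unsatisfiable

1. Box c and not Box ((b and a) implies b), w0
2. Box c, w0
3. not Box ((b and a) implies b), w0
4. c, w0
5. not ((b and a) implies b), w1
6. b and a, w1
7. not b, w1
8. b, w1
9. a, w1
Accessibility: w0Rw0, w0Rw1, w1Rw0, w1Rw1
Branch closes: b and not b both at w1.
(One branch shown.) All branches close.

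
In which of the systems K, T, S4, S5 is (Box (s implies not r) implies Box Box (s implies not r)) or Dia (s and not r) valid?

S4-tableau for the negation not ((Box (s implies not r) implies Box Box (s implies not r)) or Dia (s and not r)):
1. not ((Box (s implies not r) implies Box Box (s implies not r)) or Dia (s and not r)), 0
2. not (Box (s implies not r) implies Box Box (s implies not r)), 0   [neg-or-rule on 1]
3. not Dia (s and not r), 0   [neg-or-rule on 1]
4. Box (s implies not r), 0   [neg-implies-rule on 2]
5. not Box Box (s implies not r), 0   [neg-implies-rule on 2]
6. not (s and not r), 0   [neg-Dia-rule on 3 via 0R0]
7. s implies not r, 0   [Box-rule on 4 via 0R0]
8. r, 0   [neg-and-rule on 6 (branches; this branch)]
9. not s, 0   [implies-rule on 7 (branches; this branch)]
10. not Box (s implies not r), 1   [neg-Box-rule on 5: fresh world 1, 0R1]
11. not (s and not r), 1   [neg-Dia-rule on 3 via 0R1]
12. s implies not r, 1   [Box-rule on 4 via 0R1]
13. r, 1   [neg-and-rule on 11 (branches; this branch)]
14. not s, 1   [implies-rule on 12 (branches; this branch)]
15. not (s implies not r), 2   [neg-Box-rule on 10: fresh world 2, 1R2]
16. s, 2   [neg-implies-rule on 15]
17. r, 2   [neg-implies-rule on 15]
18. not (s and not r), 2   [neg-Dia-rule on 3 via 0R2]
19. s implies not r, 2   [Box-rule on 4 via 0R2]
20. not r, 2   [implies-rule on 19 (branches; this branch)]
Accessibility: 0R0, 0R1, 0R2, 1R1, 1R2, 2R2
Branch closes: r and not r both at 2.
Every branch closes (one shown): valid in S4, hence also in S5 (every theorem of S4 is a theorem of S5).
T-tableau for the negation not ((Box (s implies not r) implies Box Box (s implies not r)) or Dia (s and not r)):
1. not ((Box (s implies not r) implies Box Box (s implies not r)) or Dia (s and not r)), 0
2. not (Box (s implies not r) implies Box Box (s implies not r)), 0   [neg-or-rule on 1]
3. not Dia (s and not r), 0   [neg-or-rule on 1]
4. Box (s implies not r), 0   [neg-implies-rule on 2]
5. not Box Box (s implies not r), 0   [neg-implies-rule on 2]
6. not (s and not r), 0   [neg-Dia-rule on 3 via 0R0]
7. s implies not r, 0   [Box-rule on 4 via 0R0]
8. r, 0   [neg-and-rule on 6 (branches; this branch)]
9. not s, 0   [implies-rule on 7 (branches; this branch)]
10. not Box (s implies not r), 1   [neg-Box-rule on 5: fresh world 1, 0R1]
11. not (s and not r), 1   [neg-Dia-rule on 3 via 0R1]
12. s implies not r, 1   [Box-rule on 4 via 0R1]
13. r, 1   [neg-and-rule on 11 (branches; this branch)]
14. not s, 1   [implies-rule on 12 (branches; this branch)]
15. not (s implies not r), 2   [neg-Box-rule on 10: fresh world 2, 1R2]
16. s, 2   [neg-implies-rule on 15]
17. r, 2   [neg-implies-rule on 15]
Accessibility: 0R0, 0R1, 1R1, 1R2, 2R2
Complete open branch: countermodel on a T-frame, so not valid in T, nor in K (the same frame is also a K-frame).

S4, S5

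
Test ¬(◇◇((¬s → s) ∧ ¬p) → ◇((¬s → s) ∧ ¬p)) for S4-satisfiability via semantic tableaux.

1. ¬(◇◇((¬s → s) ∧ ¬p) → ◇((¬s → s) ∧ ¬p)), w0
2. ◇◇((¬s → s) ∧ ¬p), w0
3. ¬◇((¬s → s) ∧ ¬p), w0
4. ¬((¬s → s) ∧ ¬p), w0
5. ¬(¬s → s), w0
6. ¬s, w0
7. ◇((¬s → s) ∧ ¬p), w1
8. ¬((¬s → s) ∧ ¬p), w1
9. ¬(¬s → s), w1
10. ¬s, w1
11. (¬s → s) ∧ ¬p, w2
12. ¬s → s, w2
13. ¬p, w2
14. ¬((¬s → s) ∧ ¬p), w2
15. s, w2
16. ¬(¬s → s), w2
17. ¬s, w2
Accessibility: w0Rw0, w0Rw1, w0Rw2, w1Rw1, w1Rw2, w2Rw2
Branch closes: s and ¬s both at w2.
Every branch closes; the branch above is one of them.

No, unsatisfiable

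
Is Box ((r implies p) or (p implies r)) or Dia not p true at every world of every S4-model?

Valid in S4

Tableau for the negation not (Box ((r implies p) or (p implies r)) or Dia not p):
1. not (Box ((r implies p) or (p implies r)) or Dia not p), u
2. not Box ((r implies p) or (p implies r)), u
3. not Dia not p, u
4. p, u
5. not ((r implies p) or (p implies r)), v
6. not (r implies p), v
7. not (p implies r), v
8. r, v
9. not p, v
10. p, v
11. not r, v
Accessibility: uRu, uRv, vRv
Branch closes: p and not p both at v.
All branches of the negation close; one closing branch shown above.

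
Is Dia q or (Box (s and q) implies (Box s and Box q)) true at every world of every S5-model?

Valid

Tableau for the negation not (Dia q or (Box (s and q) implies (Box s and Box q))):
1. not (Dia q or (Box (s and q) implies (Box s and Box q))), w0
2. not Dia q, w0   [neg-or-rule on 1]
3. not (Box (s and q) implies (Box s and Box q)), w0   [neg-or-rule on 1]
4. Box (s and q), w0   [neg-implies-rule on 3]
5. not (Box s and Box q), w0   [neg-implies-rule on 3]
6. not q, w0   [neg-Dia-rule on 2 via w0Rw0]
7. s and q, w0   [Box-rule on 4 via w0Rw0]
8. s, w0   [and-rule on 7]
9. q, w0   [and-rule on 7]
Accessibility: w0Rw0
Branch closes: q and not q both at w0.
All branches of the negation close; one closing branch shown above.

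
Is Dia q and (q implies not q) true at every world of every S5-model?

Tableau for the negation not (Dia q and (q implies not q)):
1. not (Dia q and (q implies not q)), u
2. not (q implies not q), u
3. q, u
Accessibility: uRu
The negation has an open branch (countermodel exists).

No, not valid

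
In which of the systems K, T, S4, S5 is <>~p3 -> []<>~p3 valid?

S4-tableau for the negation ~(<>~p3 -> []<>~p3):
1. ~(<>~p3 -> []<>~p3), 0
2. <>~p3, 0
3. ~[]<>~p3, 0
4. ~p3, 1
5. ~<>~p3, 2
6. p3, 2
Accessibility: 0R0, 0R1, 0R2, 1R1, 2R2
Complete open branch: countermodel on an S4-frame, so not valid in S4, nor in K, T (the same frame is also a K-frame and a T-frame).
S5-tableau for the negation ~(<>~p3 -> []<>~p3):
1. ~(<>~p3 -> []<>~p3), 0
2. <>~p3, 0
3. ~[]<>~p3, 0
4. ~p3, 1
5. ~<>~p3, 2
6. p3, 0
7. p3, 1
Accessibility: 0R0, 0R1, 0R2, 1R0, 1R1, 1R2, 2R0, 2R1, 2R2
Branch closes: p3 and ~p3 both at 1.
Every branch closes (one shown): valid in S5.

S5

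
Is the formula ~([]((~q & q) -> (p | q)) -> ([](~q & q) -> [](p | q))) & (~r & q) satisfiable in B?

Unsatisfiable (every branch closes)

1. ~([]((~q & q) -> (p | q)) -> ([](~q & q) -> [](p | q))) & (~r & q), u
2. ~([]((~q & q) -> (p | q)) -> ([](~q & q) -> [](p | q))), u   [&-rule on 1]
3. ~r & q, u   [&-rule on 1]
4. []((~q & q) -> (p | q)), u   [~->-rule on 2]
5. ~([](~q & q) -> [](p | q)), u   [~->-rule on 2]
6. ~r, u   [&-rule on 3]
7. q, u   [&-rule on 3]
8. [](~q & q), u   [~->-rule on 5]
9. ~[](p | q), u   [~->-rule on 5]
10. (~q & q) -> (p | q), u   [[]-rule on 4 via uRu]
11. ~q & q, u   [[]-rule on 8 via uRu]
12. ~q, u   [&-rule on 11]
Accessibility: uRu
Branch closes: q and ~q both at u.
All branches of the tableau close; one closing branch shown above.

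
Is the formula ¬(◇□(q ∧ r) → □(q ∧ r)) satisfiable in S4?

Satisfiable

1. ¬(◇□(q ∧ r) → □(q ∧ r)), w0
2. ◇□(q ∧ r), w0   [¬→-rule on 1]
3. ¬□(q ∧ r), w0   [¬→-rule on 1]
4. □(q ∧ r), w1   [◇-rule on 2: fresh world w1, w0Rw1]
5. q ∧ r, w1   [□-rule on 4 via w1Rw1]
6. q, w1   [∧-rule on 5]
7. r, w1   [∧-rule on 5]
8. ¬(q ∧ r), w2   [¬□-rule on 3: fresh world w2, w0Rw2]
9. ¬r, w2   [¬∧-rule on 8 (branches; this branch)]
Accessibility: w0Rw0, w0Rw1, w0Rw2, w1Rw1, w2Rw2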